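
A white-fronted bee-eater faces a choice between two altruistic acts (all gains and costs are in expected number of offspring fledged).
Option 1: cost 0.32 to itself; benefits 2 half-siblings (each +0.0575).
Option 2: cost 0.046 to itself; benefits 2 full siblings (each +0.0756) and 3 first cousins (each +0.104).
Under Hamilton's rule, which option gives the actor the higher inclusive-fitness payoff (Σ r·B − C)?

Option 1: r to a half-sibling = 0.25.
Option 1: Σ r·B − C = (2·0.25·0.0575) − 0.32 = -0.29125.
Option 2: r to a full sibling = 0.5.
Option 2: r to a first cousin = 0.125.
Option 2: Σ r·B − C = (2·0.5·0.0756 + 3·0.125·0.104) − 0.046 = 0.0686.
Option 2 has the higher net inclusive-fitness payoff.

Option 2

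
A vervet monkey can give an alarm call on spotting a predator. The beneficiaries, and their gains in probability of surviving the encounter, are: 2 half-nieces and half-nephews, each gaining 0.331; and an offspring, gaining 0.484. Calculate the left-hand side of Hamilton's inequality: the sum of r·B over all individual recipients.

r to a half-niece or half-nephew = 1/8 (half-aunt/uncle↔niece/nephew: one path of length 3: r = (1/2)^3 = 1/8).
r to an offspring = 0.5 (one parent–offspring link: r = (1/2)^1 = 1/2).
Summing one r·B term per recipient: 2·0.125·0.331 + 1·0.5·0.484 = 0.32475.

0.32475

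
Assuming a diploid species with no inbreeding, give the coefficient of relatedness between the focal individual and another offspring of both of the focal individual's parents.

Each parent–offspring link contributes a factor of 1/2, and independent paths through distinct common ancestors add.
Full sibs share both parents — two paths of length 2: r = 2·(1/2)^2 = 1/2.

0.5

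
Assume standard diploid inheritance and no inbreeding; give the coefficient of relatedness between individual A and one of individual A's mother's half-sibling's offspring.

Each parent–offspring link contributes a factor of 1/2, and independent paths through distinct common ancestors add.
Half first cousins share one grandparent — one path of length 4: r = (1/2)^4 = 1/16.

0.0625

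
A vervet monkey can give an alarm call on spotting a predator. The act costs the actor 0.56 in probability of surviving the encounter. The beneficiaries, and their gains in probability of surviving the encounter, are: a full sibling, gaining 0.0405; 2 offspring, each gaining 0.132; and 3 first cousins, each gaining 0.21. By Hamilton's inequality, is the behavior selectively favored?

No

Hamilton's rule: the trait is favored when the sum of r·B over every recipient exceeds the actor's cost C.
r to a full sibling = 0.5 (full sibs share both parents — two paths of length 2: r = 2·(1/2)^2 = 1/2).
r to an offspring = 1/2 (one parent–offspring link: r = (1/2)^1 = 1/2).
r to a first cousin = 1/8 (first cousins share one grandparent pair — two paths of length 4: r = 2·(1/2)^4 = 1/8).
Summing one r·B term per recipient: 1·0.5·0.0405 + 2·0.5·0.132 + 3·0.125·0.21 = 0.231.
0.231 < 0.56: the indirect benefit is less than the cost.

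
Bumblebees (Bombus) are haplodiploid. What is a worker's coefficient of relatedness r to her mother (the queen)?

One meiotic link between diploid queen and diploid daughter: r = 1/2.

0.5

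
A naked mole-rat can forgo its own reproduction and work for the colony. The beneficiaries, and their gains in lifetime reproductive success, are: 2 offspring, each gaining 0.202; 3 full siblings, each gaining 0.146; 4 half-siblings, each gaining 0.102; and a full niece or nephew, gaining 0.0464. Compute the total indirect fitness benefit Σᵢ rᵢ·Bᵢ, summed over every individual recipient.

0.5346

r to an offspring = 0.5 (one parent–offspring link: r = (1/2)^1 = 1/2).
r to a full sibling = 1/2 (full sibs share both parents — two paths of length 2: r = 2·(1/2)^2 = 1/2).
r to a half-sibling = 1/4 (half-sibs share one parent — one path of length 2: r = (1/2)^2 = 1/4).
r to a full niece or nephew = 0.25 (full aunt/uncle↔niece/nephew: two paths of length 3 through the shared grandparent pair: r = 2·(1/2)^3 = 1/4).
Summing one r·B term per recipient: 2·0.5·0.202 + 3·0.5·0.146 + 4·0.25·0.102 + 1·0.25·0.0464 = 0.5346.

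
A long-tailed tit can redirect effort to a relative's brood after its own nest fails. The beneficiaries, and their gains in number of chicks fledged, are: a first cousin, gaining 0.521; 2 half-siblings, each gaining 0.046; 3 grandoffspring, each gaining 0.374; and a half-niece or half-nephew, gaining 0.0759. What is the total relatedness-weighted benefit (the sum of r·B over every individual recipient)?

0.3781125

r to a first cousin = 1/8 (first cousins share one grandparent pair — two paths of length 4: r = 2·(1/2)^4 = 1/8).
r to a half-sibling = 1/4 (half-sibs share one parent — one path of length 2: r = (1/2)^2 = 1/4).
r to a grandoffspring = 1/4 (two parent–offspring links: r = (1/2)^2 = 1/4).
r to a half-niece or half-nephew = 1/8 (half-aunt/uncle↔niece/nephew: one path of length 3: r = (1/2)^3 = 1/8).
Summing one r·B term per recipient: 1·0.125·0.521 + 2·0.25·0.046 + 3·0.25·0.374 + 1·0.125·0.0759 = 0.3781125.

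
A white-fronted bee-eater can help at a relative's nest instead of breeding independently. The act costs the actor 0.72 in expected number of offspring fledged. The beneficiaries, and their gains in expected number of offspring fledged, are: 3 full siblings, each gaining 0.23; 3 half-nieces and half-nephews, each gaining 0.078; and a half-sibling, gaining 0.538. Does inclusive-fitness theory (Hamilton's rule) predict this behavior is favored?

Hamilton's rule: the trait is favored when the sum of r·B over every recipient exceeds the actor's cost C.
r to a full sibling = 1/2 (full sibs share both parents — two paths of length 2: r = 2·(1/2)^2 = 1/2).
r to a half-niece or half-nephew = 0.125 (half-aunt/uncle↔niece/nephew: one path of length 3: r = (1/2)^3 = 1/8).
r to a half-sibling = 1/4 (half-sibs share one parent — one path of length 2: r = (1/2)^2 = 1/4).
Summing one r·B term per recipient: 3·0.5·0.23 + 3·0.125·0.078 + 1·0.25·0.538 = 0.50875.
0.50875 < 0.72: the indirect benefit is less than the cost.

No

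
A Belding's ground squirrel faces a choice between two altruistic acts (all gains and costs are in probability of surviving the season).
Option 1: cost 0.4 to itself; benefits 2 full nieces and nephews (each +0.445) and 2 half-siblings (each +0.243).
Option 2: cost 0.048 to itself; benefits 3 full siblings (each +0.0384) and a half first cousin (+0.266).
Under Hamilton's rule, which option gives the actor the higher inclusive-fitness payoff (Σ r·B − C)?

Option 1: r to a full niece or nephew = 0.25.
Option 1: r to a half-sibling = 0.25.
Option 1: Σ r·B − C = (2·0.25·0.445 + 2·0.25·0.243) − 0.4 = -0.056.
Option 2: r to a full sibling = 0.5.
Option 2: r to a half first cousin = 0.0625.
Option 2: Σ r·B − C = (3·0.5·0.0384 + 1·0.0625·0.266) − 0.048 = 0.026225.
Option 2 has the higher net inclusive-fitness payoff.

Option 2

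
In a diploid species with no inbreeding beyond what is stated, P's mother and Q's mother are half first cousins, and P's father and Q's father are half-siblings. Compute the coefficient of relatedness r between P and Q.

0.078125

With two independent routes of shared ancestry, r is the sum of the two contributions.
P and Q are related in two ways: half second cousins through their mothers (r = 1/64) and half first cousins through their fathers (r = 1/16).
r = 1/64 + 1/16 = 5/64 = 0.078125.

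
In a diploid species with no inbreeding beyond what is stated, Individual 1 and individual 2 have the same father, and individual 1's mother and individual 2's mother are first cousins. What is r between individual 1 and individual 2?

0.28125

Relatedness sums over independent paths through distinct common ancestors.
Individual 1 and individual 2 are related in two ways: half-sibs through their shared father (r = 1/4) and second cousins through their mothers (r = 1/32).
r = 1/4 + 1/32 = 0.28125.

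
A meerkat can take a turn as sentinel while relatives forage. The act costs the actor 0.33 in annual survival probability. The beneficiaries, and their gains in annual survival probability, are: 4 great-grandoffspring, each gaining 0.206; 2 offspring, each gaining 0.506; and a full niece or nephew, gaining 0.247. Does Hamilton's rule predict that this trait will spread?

Yes

Hamilton's rule: the trait is favored when the sum of r·B over every recipient exceeds the actor's cost C.
r to a great-grandoffspring = 1/8 (three parent–offspring links: r = (1/2)^3 = 1/8).
r to an offspring = 1/2 (one parent–offspring link: r = (1/2)^1 = 1/2).
r to a full niece or nephew = 1/4 (full aunt/uncle↔niece/nephew: two paths of length 3 through the shared grandparent pair: r = 2·(1/2)^3 = 1/4).
Summing one r·B term per recipient: 4·0.125·0.206 + 2·0.5·0.506 + 1·0.25·0.247 = 0.67075.
0.67075 > 0.33: the indirect benefit exceeds the cost.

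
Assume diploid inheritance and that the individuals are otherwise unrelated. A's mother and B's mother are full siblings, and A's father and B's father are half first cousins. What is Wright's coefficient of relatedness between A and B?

Independent pedigree routes through distinct common ancestors add.
A and B are related in two ways: first cousins through their mothers (r = 1/8) and half second cousins through their fathers (r = 1/64).
r = 1/8 + 1/64 = 0.140625.

0.140625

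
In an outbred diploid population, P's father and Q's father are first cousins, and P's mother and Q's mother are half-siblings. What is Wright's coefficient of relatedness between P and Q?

With two independent routes of shared ancestry, r is the sum of the two contributions.
P and Q are related in two ways: second cousins through their fathers (r = 1/32) and half first cousins through their mothers (r = 1/16).
r = 1/32 + 1/16 = 3/32 = 0.09375.

0.09375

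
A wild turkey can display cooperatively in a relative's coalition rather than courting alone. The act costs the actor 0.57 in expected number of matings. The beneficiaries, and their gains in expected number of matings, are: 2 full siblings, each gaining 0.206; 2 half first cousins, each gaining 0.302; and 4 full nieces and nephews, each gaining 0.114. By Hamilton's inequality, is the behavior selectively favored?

No

Hamilton's rule: the trait is favored when the sum of r·B over every recipient exceeds the actor's cost C.
r to a full sibling = 0.5 (full sibs share both parents — two paths of length 2: r = 2·(1/2)^2 = 1/2).
r to a half first cousin = 1/16 (half first cousins share one grandparent — one path of length 4: r = (1/2)^4 = 1/16).
r to a full niece or nephew = 0.25 (full aunt/uncle↔niece/nephew: two paths of length 3 through the shared grandparent pair: r = 2·(1/2)^3 = 1/4).
Summing one r·B term per recipient: 2·0.5·0.206 + 2·0.0625·0.302 + 4·0.25·0.114 = 0.35775.
0.35775 < 0.57: the indirect benefit is less than the cost.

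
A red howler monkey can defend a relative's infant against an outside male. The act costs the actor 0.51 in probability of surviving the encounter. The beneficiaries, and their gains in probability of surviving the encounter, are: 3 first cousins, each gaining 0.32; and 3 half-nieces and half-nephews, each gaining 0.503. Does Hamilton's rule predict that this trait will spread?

No

Hamilton's rule: the trait is favored when the sum of r·B over every recipient exceeds the actor's cost C.
r to a first cousin = 0.125 (first cousins share one grandparent pair — two paths of length 4: r = 2·(1/2)^4 = 1/8).
r to a half-niece or half-nephew = 0.125 (half-aunt/uncle↔niece/nephew: one path of length 3: r = (1/2)^3 = 1/8).
Summing one r·B term per recipient: 3·0.125·0.32 + 3·0.125·0.503 = 0.308625.
0.308625 < 0.51: the indirect benefit is less than the cost.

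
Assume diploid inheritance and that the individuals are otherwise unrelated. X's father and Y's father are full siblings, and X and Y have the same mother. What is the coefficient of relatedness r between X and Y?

Independent pedigree routes through distinct common ancestors add.
X and Y are related in two ways: first cousins through their fathers (r = 1/8) and half-sibs through their shared mother (r = 1/4).
r = 1/8 + 1/4 = 0.375.

0.375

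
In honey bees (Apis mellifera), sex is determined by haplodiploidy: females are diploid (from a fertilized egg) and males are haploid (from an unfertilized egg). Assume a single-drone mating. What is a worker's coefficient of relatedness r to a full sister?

Haplodiploid full sisters inherit their father's entire haploid genome identically (contributing 1/2) and on average half of their mother's contribution (1/2 · 1/2 = 1/4); r = 1/2 + 1/4 = 3/4.

0.75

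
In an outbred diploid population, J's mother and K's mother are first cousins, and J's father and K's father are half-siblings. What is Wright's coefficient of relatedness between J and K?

0.09375

Wright's path rule: contributions from independent ancestry routes add.
J and K are related in two ways: second cousins through their mothers (r = 1/32) and half first cousins through their fathers (r = 1/16).
r = 1/32 + 1/16 = 0.09375.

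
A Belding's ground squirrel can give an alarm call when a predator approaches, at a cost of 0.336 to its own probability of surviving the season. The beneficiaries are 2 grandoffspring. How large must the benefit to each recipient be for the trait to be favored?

r to a grandoffspring = 0.25 (two parent–offspring links: r = (1/2)^2 = 1/4).
Hamilton's rule with n recipients of equal r: n·r·B > C, so B > C/(n·r) = 0.336/(2·0.25) = 0.672.

0.672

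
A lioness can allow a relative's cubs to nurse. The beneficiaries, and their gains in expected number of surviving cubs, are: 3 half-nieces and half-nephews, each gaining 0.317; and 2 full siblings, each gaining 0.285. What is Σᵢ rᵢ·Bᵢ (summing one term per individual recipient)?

r to a half-niece or half-nephew = 0.125 (half-aunt/uncle↔niece/nephew: one path of length 3: r = (1/2)^3 = 1/8).
r to a full sibling = 0.5 (full sibs share both parents — two paths of length 2: r = 2·(1/2)^2 = 1/2).
Summing one r·B term per recipient: 3·0.125·0.317 + 2·0.5·0.285 = 0.403875.

0.403875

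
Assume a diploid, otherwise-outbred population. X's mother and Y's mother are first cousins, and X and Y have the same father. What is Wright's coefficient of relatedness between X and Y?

With two independent routes of shared ancestry, r is the sum of the two contributions.
X and Y are related in two ways: second cousins through their mothers (r = 1/32) and half-sibs through their shared father (r = 1/4).
r = 1/32 + 1/4 = 9/32 = 0.28125.

0.28125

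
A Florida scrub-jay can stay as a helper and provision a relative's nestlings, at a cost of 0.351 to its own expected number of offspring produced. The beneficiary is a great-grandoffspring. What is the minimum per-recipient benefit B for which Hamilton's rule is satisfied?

2.808

r to a great-grandoffspring = 0.125 (three parent–offspring links: r = (1/2)^3 = 1/8).
Hamilton's rule with n recipients of equal r: n·r·B > C, so B > C/(n·r) = 0.351/(1·0.125) = 2.808.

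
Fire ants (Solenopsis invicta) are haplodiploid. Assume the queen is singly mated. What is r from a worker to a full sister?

Haplodiploid full sisters inherit their father's entire haploid genome identically (contributing 1/2) and on average half of their mother's contribution (1/2 · 1/2 = 1/4); r = 1/2 + 1/4 = 3/4.

0.75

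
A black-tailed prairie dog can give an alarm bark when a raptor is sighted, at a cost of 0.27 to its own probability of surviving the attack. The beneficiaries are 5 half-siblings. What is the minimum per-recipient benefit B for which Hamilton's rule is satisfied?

r to a half-sibling = 1/4 (half-sibs share one parent — one path of length 2: r = (1/2)^2 = 1/4).
Hamilton's rule with n recipients of equal r: n·r·B > C, so B > C/(n·r) = 0.27/(5·0.25) = 0.216.

0.216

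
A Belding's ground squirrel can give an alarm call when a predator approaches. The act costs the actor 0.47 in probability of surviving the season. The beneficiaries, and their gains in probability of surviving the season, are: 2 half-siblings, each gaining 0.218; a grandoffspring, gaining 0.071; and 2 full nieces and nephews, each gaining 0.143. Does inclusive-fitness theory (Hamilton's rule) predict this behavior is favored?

Hamilton's rule: the trait is favored when the sum of r·B over every recipient exceeds the actor's cost C.
r to a half-sibling = 0.25 (half-sibs share one parent — one path of length 2: r = (1/2)^2 = 1/4).
r to a grandoffspring = 1/4 (two parent–offspring links: r = (1/2)^2 = 1/4).
r to a full niece or nephew = 1/4 (full aunt/uncle↔niece/nephew: two paths of length 3 through the shared grandparent pair: r = 2·(1/2)^3 = 1/4).
Summing one r·B term per recipient: 2·0.25·0.218 + 1·0.25·0.071 + 2·0.25·0.143 = 0.19825.
0.19825 < 0.47: the indirect benefit is less than the cost.

No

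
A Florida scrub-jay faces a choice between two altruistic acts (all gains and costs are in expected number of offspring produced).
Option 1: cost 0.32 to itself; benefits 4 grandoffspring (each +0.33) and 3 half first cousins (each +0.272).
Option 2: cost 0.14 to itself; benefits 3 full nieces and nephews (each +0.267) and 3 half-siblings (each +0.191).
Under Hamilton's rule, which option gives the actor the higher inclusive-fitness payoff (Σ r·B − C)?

Option 1: r to a grandoffspring = 0.25.
Option 1: r to a half first cousin = 0.0625.
Option 1: Σ r·B − C = (4·0.25·0.33 + 3·0.0625·0.272) − 0.32 = 0.061.
Option 2: r to a full niece or nephew = 0.25.
Option 2: r to a half-sibling = 0.25.
Option 2: Σ r·B − C = (3·0.25·0.267 + 3·0.25·0.191) − 0.14 = 0.2035.
Option 2 has the higher net inclusive-fitness payoff.

Option 2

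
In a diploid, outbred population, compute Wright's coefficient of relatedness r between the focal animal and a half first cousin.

0.0625

Half first cousins share one grandparent — one path of length 4: r = (1/2)^4 = 1/16.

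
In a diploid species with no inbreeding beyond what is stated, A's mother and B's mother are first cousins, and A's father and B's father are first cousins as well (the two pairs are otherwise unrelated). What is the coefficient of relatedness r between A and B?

Independent pedigree routes through distinct common ancestors add.
A and B are related in two ways: second cousins through their mothers (r = 1/32) and second cousins through their fathers (r = 1/32).
r = 1/32 + 1/32 = 0.0625.

0.0625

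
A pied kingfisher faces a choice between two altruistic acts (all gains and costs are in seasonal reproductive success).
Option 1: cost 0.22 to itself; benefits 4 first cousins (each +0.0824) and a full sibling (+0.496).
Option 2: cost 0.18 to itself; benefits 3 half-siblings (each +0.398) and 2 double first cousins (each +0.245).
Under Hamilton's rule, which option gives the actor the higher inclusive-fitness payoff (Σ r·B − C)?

Option 1: r to a first cousin = 0.125.
Option 1: r to a full sibling = 0.5.
Option 1: Σ r·B − C = (4·0.125·0.0824 + 1·0.5·0.496) − 0.22 = 0.0692.
Option 2: r to a half-sibling = 0.25.
Option 2: r to a double first cousin = 0.25.
Option 2: Σ r·B − C = (3·0.25·0.398 + 2·0.25·0.245) − 0.18 = 0.241.
Option 2 has the higher net inclusive-fitness payoff.

Option 2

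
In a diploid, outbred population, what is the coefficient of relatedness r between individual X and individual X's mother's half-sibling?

Each parent–offspring link contributes a factor of 1/2, and independent paths through distinct common ancestors add.
Half-aunt/uncle↔niece/nephew: one path of length 3: r = (1/2)^3 = 1/8.

0.125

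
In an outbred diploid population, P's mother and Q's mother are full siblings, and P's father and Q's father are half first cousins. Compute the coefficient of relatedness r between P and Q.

0.140625

With two independent routes of shared ancestry, r is the sum of the two contributions.
P and Q are related in two ways: first cousins through their mothers (r = 1/8) and half second cousins through their fathers (r = 1/64).
r = 1/8 + 1/64 = 0.140625.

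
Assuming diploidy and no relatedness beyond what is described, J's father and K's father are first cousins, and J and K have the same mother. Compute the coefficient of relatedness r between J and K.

0.28125

Relatedness sums over independent paths through distinct common ancestors.
J and K are related in two ways: second cousins through their fathers (r = 1/32) and half-sibs through their shared mother (r = 1/4).
r = 1/32 + 1/4 = 0.28125.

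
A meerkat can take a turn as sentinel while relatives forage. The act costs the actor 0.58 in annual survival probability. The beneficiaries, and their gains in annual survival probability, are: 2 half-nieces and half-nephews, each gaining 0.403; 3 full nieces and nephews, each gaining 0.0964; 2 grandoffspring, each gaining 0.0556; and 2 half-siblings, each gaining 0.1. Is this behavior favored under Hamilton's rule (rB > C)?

Hamilton's rule: the trait is favored when the sum of r·B over every recipient exceeds the actor's cost C.
r to a half-niece or half-nephew = 1/8 (half-aunt/uncle↔niece/nephew: one path of length 3: r = (1/2)^3 = 1/8).
r to a full niece or nephew = 1/4 (full aunt/uncle↔niece/nephew: two paths of length 3 through the shared grandparent pair: r = 2·(1/2)^3 = 1/4).
r to a grandoffspring = 1/4 (two parent–offspring links: r = (1/2)^2 = 1/4).
r to a half-sibling = 1/4 (half-sibs share one parent — one path of length 2: r = (1/2)^2 = 1/4).
Summing one r·B term per recipient: 2·0.125·0.403 + 3·0.25·0.0964 + 2·0.25·0.0556 + 2·0.25·0.1 = 0.25085.
0.25085 < 0.58: the indirect benefit is less than the cost.

No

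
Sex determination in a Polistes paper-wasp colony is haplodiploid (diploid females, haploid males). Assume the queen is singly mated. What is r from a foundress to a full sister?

0.75

Haplodiploid full sisters inherit their father's entire haploid genome identically (contributing 1/2) and on average half of their mother's contribution (1/2 · 1/2 = 1/4); r = 1/2 + 1/4 = 3/4.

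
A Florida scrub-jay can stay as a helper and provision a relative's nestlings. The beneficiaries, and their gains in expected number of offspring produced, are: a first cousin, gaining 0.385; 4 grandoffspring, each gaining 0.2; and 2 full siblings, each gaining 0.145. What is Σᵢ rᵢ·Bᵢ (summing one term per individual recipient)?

0.393125

r to a first cousin = 1/8 (first cousins share one grandparent pair — two paths of length 4: r = 2·(1/2)^4 = 1/8).
r to a grandoffspring = 0.25 (two parent–offspring links: r = (1/2)^2 = 1/4).
r to a full sibling = 0.5 (full sibs share both parents — two paths of length 2: r = 2·(1/2)^2 = 1/2).
Summing one r·B term per recipient: 1·0.125·0.385 + 4·0.25·0.2 + 2·0.5·0.145 = 0.393125.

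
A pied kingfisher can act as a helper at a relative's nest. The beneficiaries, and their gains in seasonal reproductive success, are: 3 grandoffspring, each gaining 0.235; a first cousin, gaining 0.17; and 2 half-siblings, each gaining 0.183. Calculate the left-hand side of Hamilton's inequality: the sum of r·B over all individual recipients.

0.289

r to a grandoffspring = 0.25 (two parent–offspring links: r = (1/2)^2 = 1/4).
r to a first cousin = 1/8 (first cousins share one grandparent pair — two paths of length 4: r = 2·(1/2)^4 = 1/8).
r to a half-sibling = 0.25 (half-sibs share one parent — one path of length 2: r = (1/2)^2 = 1/4).
Summing one r·B term per recipient: 3·0.25·0.235 + 1·0.125·0.17 + 2·0.25·0.183 = 0.289.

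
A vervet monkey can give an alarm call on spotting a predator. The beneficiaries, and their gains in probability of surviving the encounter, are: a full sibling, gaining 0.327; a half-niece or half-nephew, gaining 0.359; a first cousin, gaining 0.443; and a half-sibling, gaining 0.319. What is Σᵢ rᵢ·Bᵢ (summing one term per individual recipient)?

0.3435

r to a full sibling = 0.5 (full sibs share both parents — two paths of length 2: r = 2·(1/2)^2 = 1/2).
r to a half-niece or half-nephew = 1/8 (half-aunt/uncle↔niece/nephew: one path of length 3: r = (1/2)^3 = 1/8).
r to a first cousin = 1/8 (first cousins share one grandparent pair — two paths of length 4: r = 2·(1/2)^4 = 1/8).
r to a half-sibling = 0.25 (half-sibs share one parent — one path of length 2: r = (1/2)^2 = 1/4).
Summing one r·B term per recipient: 1·0.5·0.327 + 1·0.125·0.359 + 1·0.125·0.443 + 1·0.25·0.319 = 0.3435.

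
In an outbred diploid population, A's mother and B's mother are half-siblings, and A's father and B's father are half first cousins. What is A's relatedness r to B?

0.078125

Wright's path rule: contributions from independent ancestry routes add.
A and B are related in two ways: half first cousins through their mothers (r = 1/16) and half second cousins through their fathers (r = 1/64).
r = 1/16 + 1/64 = 5/64 = 0.078125.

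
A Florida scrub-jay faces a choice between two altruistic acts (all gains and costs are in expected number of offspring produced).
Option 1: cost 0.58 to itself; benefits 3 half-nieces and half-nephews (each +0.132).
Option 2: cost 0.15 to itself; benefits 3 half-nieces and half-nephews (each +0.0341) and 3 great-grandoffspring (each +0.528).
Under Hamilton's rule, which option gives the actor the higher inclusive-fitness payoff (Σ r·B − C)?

Option 1: r to a half-niece or half-nephew = 0.125.
Option 1: Σ r·B − C = (3·0.125·0.132) − 0.58 = -0.5305.
Option 2: r to a half-niece or half-nephew = 0.125.
Option 2: r to a great-grandoffspring = 0.125.
Option 2: Σ r·B − C = (3·0.125·0.0341 + 3·0.125·0.528) − 0.15 = 0.0607875.
Option 2 has the higher net inclusive-fitness payoff.

Option 2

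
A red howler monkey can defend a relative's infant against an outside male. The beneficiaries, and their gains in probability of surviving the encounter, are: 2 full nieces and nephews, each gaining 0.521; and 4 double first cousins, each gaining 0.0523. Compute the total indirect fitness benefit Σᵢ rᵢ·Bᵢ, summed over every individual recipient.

0.3128

r to a full niece or nephew = 1/4 (full aunt/uncle↔niece/nephew: two paths of length 3 through the shared grandparent pair: r = 2·(1/2)^3 = 1/4).
r to a double first cousin = 1/4 (double first cousins share both grandparent pairs — four paths of length 4: r = 4·(1/2)^4 = 1/4).
Summing one r·B term per recipient: 2·0.25·0.521 + 4·0.25·0.0523 = 0.3128.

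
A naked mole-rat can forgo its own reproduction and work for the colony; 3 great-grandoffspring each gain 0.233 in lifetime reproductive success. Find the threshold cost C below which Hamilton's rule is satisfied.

r to a great-grandoffspring = 0.125 (three parent–offspring links: r = (1/2)^3 = 1/8).
Hamilton's rule: n·r·B > C, so the trait is favored while C < n·r·B = 3·0.125·0.233 = 0.087375.

0.087375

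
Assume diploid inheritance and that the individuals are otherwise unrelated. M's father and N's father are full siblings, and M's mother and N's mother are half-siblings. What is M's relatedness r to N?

Independent pedigree routes through distinct common ancestors add.
M and N are related in two ways: first cousins through their fathers (r = 1/8) and half first cousins through their mothers (r = 1/16).
r = 1/8 + 1/16 = 3/16 = 0.1875.

0.1875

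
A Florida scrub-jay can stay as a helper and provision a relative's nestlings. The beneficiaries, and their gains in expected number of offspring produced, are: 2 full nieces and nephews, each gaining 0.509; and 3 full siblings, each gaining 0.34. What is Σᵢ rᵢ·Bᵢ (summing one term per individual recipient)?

0.7645

r to a full niece or nephew = 0.25 (full aunt/uncle↔niece/nephew: two paths of length 3 through the shared grandparent pair: r = 2·(1/2)^3 = 1/4).
r to a full sibling = 1/2 (full sibs share both parents — two paths of length 2: r = 2·(1/2)^2 = 1/2).
Summing one r·B term per recipient: 2·0.25·0.509 + 3·0.5·0.34 = 0.7645.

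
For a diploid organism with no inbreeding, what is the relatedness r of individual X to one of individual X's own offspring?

Each parent–offspring link contributes a factor of 1/2, and independent paths through distinct common ancestors add.
One parent–offspring link: r = (1/2)^1 = 1/2.

0.5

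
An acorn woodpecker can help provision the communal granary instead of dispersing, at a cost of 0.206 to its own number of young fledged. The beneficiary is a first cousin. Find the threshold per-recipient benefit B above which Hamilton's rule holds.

1.648

r to a first cousin = 1/8 (first cousins share one grandparent pair — two paths of length 4: r = 2·(1/2)^4 = 1/8).
Hamilton's rule with n recipients of equal r: n·r·B > C, so B > C/(n·r) = 0.206/(1·0.125) = 1.648.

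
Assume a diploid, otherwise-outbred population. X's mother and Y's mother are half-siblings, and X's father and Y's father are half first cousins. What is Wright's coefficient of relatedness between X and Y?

With two independent routes of shared ancestry, r is the sum of the two contributions.
X and Y are related in two ways: half first cousins through their mothers (r = 1/16) and half second cousins through their fathers (r = 1/64).
r = 1/16 + 1/64 = 0.078125.

0.078125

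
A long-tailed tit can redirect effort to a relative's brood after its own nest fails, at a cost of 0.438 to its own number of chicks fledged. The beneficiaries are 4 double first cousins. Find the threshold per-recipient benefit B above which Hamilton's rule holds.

r to a double first cousin = 0.25 (double first cousins share both grandparent pairs — four paths of length 4: r = 4·(1/2)^4 = 1/4).
Hamilton's rule with n recipients of equal r: n·r·B > C, so B > C/(n·r) = 0.438/(4·0.25) = 0.438.

0.438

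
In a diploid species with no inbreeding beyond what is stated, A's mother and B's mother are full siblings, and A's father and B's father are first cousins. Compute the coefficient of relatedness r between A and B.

Relatedness sums over independent paths through distinct common ancestors.
A and B are related in two ways: first cousins through their mothers (r = 1/8) and second cousins through their fathers (r = 1/32).
r = 1/8 + 1/32 = 0.15625.

0.15625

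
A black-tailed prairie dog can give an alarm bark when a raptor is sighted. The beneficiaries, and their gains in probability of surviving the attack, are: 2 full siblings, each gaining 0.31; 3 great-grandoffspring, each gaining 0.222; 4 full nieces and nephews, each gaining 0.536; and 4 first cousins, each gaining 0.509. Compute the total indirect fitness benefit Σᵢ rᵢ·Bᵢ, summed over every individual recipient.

r to a full sibling = 1/2 (full sibs share both parents — two paths of length 2: r = 2·(1/2)^2 = 1/2).
r to a great-grandoffspring = 1/8 (three parent–offspring links: r = (1/2)^3 = 1/8).
r to a full niece or nephew = 0.25 (full aunt/uncle↔niece/nephew: two paths of length 3 through the shared grandparent pair: r = 2·(1/2)^3 = 1/4).
r to a first cousin = 0.125 (first cousins share one grandparent pair — two paths of length 4: r = 2·(1/2)^4 = 1/8).
Summing one r·B term per recipient: 2·0.5·0.31 + 3·0.125·0.222 + 4·0.25·0.536 + 4·0.125·0.509 = 1.18375.

1.18375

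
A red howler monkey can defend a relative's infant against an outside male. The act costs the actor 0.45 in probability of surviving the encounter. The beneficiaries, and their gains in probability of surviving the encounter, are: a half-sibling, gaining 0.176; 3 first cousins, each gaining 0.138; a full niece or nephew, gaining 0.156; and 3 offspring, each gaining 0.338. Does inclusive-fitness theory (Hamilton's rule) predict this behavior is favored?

Yes

Hamilton's rule: the trait is favored when the sum of r·B over every recipient exceeds the actor's cost C.
r to a half-sibling = 0.25 (half-sibs share one parent — one path of length 2: r = (1/2)^2 = 1/4).
r to a first cousin = 0.125 (first cousins share one grandparent pair — two paths of length 4: r = 2·(1/2)^4 = 1/8).
r to a full niece or nephew = 1/4 (full aunt/uncle↔niece/nephew: two paths of length 3 through the shared grandparent pair: r = 2·(1/2)^3 = 1/4).
r to an offspring = 1/2 (one parent–offspring link: r = (1/2)^1 = 1/2).
Summing one r·B term per recipient: 1·0.25·0.176 + 3·0.125·0.138 + 1·0.25·0.156 + 3·0.5·0.338 = 0.64175.
0.64175 > 0.45: the indirect benefit exceeds the cost.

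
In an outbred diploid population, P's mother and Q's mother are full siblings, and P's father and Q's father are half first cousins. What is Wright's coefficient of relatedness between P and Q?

0.140625

Independent pedigree routes through distinct common ancestors add.
P and Q are related in two ways: first cousins through their mothers (r = 1/8) and half second cousins through their fathers (r = 1/64).
r = 1/8 + 1/64 = 0.140625.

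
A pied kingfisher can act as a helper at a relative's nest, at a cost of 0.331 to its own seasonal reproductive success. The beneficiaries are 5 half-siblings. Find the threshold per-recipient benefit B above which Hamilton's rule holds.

0.2648

r to a half-sibling = 1/4 (half-sibs share one parent — one path of length 2: r = (1/2)^2 = 1/4).
Hamilton's rule with n recipients of equal r: n·r·B > C, so B > C/(n·r) = 0.331/(5·0.25) = 0.2648.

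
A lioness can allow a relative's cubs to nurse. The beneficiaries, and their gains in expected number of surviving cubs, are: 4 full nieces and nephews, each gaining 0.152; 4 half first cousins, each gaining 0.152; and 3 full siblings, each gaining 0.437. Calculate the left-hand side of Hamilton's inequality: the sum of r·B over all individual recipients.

r to a full niece or nephew = 0.25 (full aunt/uncle↔niece/nephew: two paths of length 3 through the shared grandparent pair: r = 2·(1/2)^3 = 1/4).
r to a half first cousin = 0.0625 (half first cousins share one grandparent — one path of length 4: r = (1/2)^4 = 1/16).
r to a full sibling = 1/2 (full sibs share both parents — two paths of length 2: r = 2·(1/2)^2 = 1/2).
Summing one r·B term per recipient: 4·0.25·0.152 + 4·0.0625·0.152 + 3·0.5·0.437 = 0.8455.

0.8455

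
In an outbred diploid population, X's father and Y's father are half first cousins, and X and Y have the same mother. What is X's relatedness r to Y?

Independent pedigree routes through distinct common ancestors add.
X and Y are related in two ways: half second cousins through their fathers (r = 1/64) and half-sibs through their shared mother (r = 1/4).
r = 1/64 + 1/4 = 0.265625.

0.265625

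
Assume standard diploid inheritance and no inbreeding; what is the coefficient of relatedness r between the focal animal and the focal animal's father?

0.5

Each parent–offspring link contributes a factor of 1/2, and independent paths through distinct common ancestors add.
One parent–offspring link: r = (1/2)^1 = 1/2.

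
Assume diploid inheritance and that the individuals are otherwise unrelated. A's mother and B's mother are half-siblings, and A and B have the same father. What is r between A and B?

Relatedness sums over independent paths through distinct common ancestors.
A and B are related in two ways: half first cousins through their mothers (r = 1/16) and half-sibs through their shared father (r = 1/4).
r = 1/16 + 1/4 = 0.3125.

0.3125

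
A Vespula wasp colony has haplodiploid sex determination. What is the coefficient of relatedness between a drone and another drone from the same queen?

Haploid brothers each carry a random half of the queen's diploid genome, so on average they share half: r = 1/2.

0.5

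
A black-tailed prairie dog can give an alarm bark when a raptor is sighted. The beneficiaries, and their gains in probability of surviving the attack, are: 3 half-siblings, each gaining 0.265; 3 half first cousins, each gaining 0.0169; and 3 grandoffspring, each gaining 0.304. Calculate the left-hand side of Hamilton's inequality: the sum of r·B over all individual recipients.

0.42991875

r to a half-sibling = 0.25 (half-sibs share one parent — one path of length 2: r = (1/2)^2 = 1/4).
r to a half first cousin = 1/16 (half first cousins share one grandparent — one path of length 4: r = (1/2)^4 = 1/16).
r to a grandoffspring = 1/4 (two parent–offspring links: r = (1/2)^2 = 1/4).
Summing one r·B term per recipient: 3·0.25·0.265 + 3·0.0625·0.0169 + 3·0.25·0.304 = 0.42991875.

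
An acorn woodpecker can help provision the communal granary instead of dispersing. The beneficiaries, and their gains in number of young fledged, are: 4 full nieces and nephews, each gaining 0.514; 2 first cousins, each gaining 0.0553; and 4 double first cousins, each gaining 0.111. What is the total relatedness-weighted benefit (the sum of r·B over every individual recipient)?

r to a full niece or nephew = 0.25 (full aunt/uncle↔niece/nephew: two paths of length 3 through the shared grandparent pair: r = 2·(1/2)^3 = 1/4).
r to a first cousin = 1/8 (first cousins share one grandparent pair — two paths of length 4: r = 2·(1/2)^4 = 1/8).
r to a double first cousin = 0.25 (double first cousins share both grandparent pairs — four paths of length 4: r = 4·(1/2)^4 = 1/4).
Summing one r·B term per recipient: 4·0.25·0.514 + 2·0.125·0.0553 + 4·0.25·0.111 = 0.638825.

0.638825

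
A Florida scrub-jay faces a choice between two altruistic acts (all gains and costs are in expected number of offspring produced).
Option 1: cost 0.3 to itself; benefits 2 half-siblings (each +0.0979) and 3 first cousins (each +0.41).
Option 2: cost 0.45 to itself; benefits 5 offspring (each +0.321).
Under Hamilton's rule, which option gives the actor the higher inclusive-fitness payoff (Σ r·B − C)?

Option 1: r to a half-sibling = 0.25.
Option 1: r to a first cousin = 0.125.
Option 1: Σ r·B − C = (2·0.25·0.0979 + 3·0.125·0.41) − 0.3 = -0.0973.
Option 2: r to an offspring = 0.5.
Option 2: Σ r·B − C = (5·0.5·0.321) − 0.45 = 0.3525.
Option 2 has the higher net inclusive-fitness payoff.

Option 2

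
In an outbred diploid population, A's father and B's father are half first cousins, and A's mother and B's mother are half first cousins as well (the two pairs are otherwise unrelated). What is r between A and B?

Wright's path rule: contributions from independent ancestry routes add.
A and B are related in two ways: half second cousins through their fathers (r = 1/64) and half second cousins through their mothers (r = 1/64).
r = 1/64 + 1/64 = 1/32 = 0.03125.

0.03125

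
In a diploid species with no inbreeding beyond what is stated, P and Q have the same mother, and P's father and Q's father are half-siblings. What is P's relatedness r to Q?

With two independent routes of shared ancestry, r is the sum of the two contributions.
P and Q are related in two ways: half-sibs through their shared mother (r = 1/4) and half first cousins through their fathers (r = 1/16).
r = 1/4 + 1/16 = 0.3125.

0.3125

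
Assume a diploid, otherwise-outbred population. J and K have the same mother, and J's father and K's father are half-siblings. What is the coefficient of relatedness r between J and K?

Independent pedigree routes through distinct common ancestors add.
J and K are related in two ways: half-sibs through their shared mother (r = 1/4) and half first cousins through their fathers (r = 1/16).
r = 1/4 + 1/16 = 5/16 = 0.3125.

0.3125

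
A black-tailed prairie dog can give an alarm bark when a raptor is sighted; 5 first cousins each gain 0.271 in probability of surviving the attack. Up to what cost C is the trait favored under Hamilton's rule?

0.169375

r to a first cousin = 1/8 (first cousins share one grandparent pair — two paths of length 4: r = 2·(1/2)^4 = 1/8).
Hamilton's rule: n·r·B > C, so the trait is favored while C < n·r·B = 5·0.125·0.271 = 0.169375.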